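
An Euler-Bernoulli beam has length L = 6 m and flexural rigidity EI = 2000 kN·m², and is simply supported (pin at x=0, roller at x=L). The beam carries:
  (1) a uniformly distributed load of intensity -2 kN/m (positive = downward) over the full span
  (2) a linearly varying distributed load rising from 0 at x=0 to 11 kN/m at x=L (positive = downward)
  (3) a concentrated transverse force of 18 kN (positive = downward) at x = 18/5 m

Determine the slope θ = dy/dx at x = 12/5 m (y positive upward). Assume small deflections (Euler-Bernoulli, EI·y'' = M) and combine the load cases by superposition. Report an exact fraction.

θ(12/5) = -17049/1250000 rad

Load 1 — uniform load w=-2 kN/m over full span:
  θ_1 = -w(L³-6Lx²+4x³)/(24EI) = -(-2)·(6³-6·6·(12/5)²+4·(12/5)³)/(24·2000) = 333/125000 rad
Load 2 — triangular load w₀=11 kN/m (0→w₀ over full span):
  θ_2 = -w₀(7L⁴-30L²x²+15x⁴)/(360LEI) = -11·(7·6⁴-30·6²·(12/5)²+15·(12/5)⁴)/(360·6·2000) = -10659/1250000 rad
Load 3 — point force P=18 kN at a=18/5 m (b=L-a=12/5):
  θ_3 = -Pb(L²-b²-3x²)/(6LEI)  [x≤a] = -18·(12/5)·(6²-(12/5)²-3·(12/5)²)/(6·6·2000) = -243/31250 rad
Superposition: θ = Σ θ_i = -17049/1250000 rad ≈ -0.013639 rad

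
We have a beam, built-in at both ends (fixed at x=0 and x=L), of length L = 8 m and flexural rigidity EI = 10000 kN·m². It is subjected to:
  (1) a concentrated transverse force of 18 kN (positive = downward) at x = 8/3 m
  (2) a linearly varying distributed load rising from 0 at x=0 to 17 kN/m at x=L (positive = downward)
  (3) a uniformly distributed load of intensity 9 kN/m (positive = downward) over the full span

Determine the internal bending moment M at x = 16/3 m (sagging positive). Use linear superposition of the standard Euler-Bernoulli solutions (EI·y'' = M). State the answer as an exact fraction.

M(16/3) = 14816/405 kN·m

Load 1 — point force P=18 kN at a=8/3 m (b=L-a=16/3):
  M_1 = Pa²(a+3b)(L-x)/L³ - Pa²b/L²  [x>a] = 18·(8/3)²·((8/3)+3·(16/3))·(8-(16/3))/8³ - 18·(8/3)²·(16/3)/8² = 16/9 kN·m
Load 2 — triangular load w₀=17 kN/m (0→w₀ over full span):
  M_2 = 3w₀Lx/20 - w₀L²/30 - w₀x³/(6L) = 3·17·8·(16/3)/20 - 17·8²/30 - 17·(16/3)³/(6·8) = 7616/405 kN·m
Load 3 — uniform load w=9 kN/m over full span:
  M_3 = wLx/2 - wL²/12 - wx²/2 = 9·8·(16/3)/2 - 9·8²/12 - 9·(16/3)²/2 = 16 kN·m
Superposition: M = Σ M_i = 14816/405 kN·m ≈ 36.582716 kN·m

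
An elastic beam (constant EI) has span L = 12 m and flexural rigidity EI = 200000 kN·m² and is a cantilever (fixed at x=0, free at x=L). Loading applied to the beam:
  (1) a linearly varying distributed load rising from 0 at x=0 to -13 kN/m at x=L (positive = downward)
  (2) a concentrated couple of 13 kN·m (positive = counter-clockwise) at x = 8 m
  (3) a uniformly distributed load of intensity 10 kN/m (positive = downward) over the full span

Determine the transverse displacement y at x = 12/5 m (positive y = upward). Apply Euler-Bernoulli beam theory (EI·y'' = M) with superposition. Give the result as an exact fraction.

y(12/5) = -303471/390625000 m

Load 1 — triangular load w₀=-13 kN/m (0→w₀ over full span):
  y_1 = (w₀Lx³/12-w₀L²x²/6-w₀x⁵/(120L))/EI = ((-13)·12·(12/5)³/12-(-13)·12²·(12/5)²/6-(-13)·(12/5)⁵/(120·12))/200000 = 790101/97656250 m
Load 2 — applied couple M₀=13 kN·m at a=8 m (b=L-a=4):
  y_2 = M₀x²/(2EI)  [x≤a] = 13·(12/5)²/(2·200000) = 117/625000 m
Load 3 — uniform load w=10 kN/m over full span:
  y_3 = -wx²(x²-4Lx+6L²)/(24EI) = -10·(12/5)²·((12/5)²-4·12·(12/5)+6·12²)/(24·200000) = -3537/390625 m
Superposition: y = Σ y_i = -303471/390625000 m ≈ -0.000777 m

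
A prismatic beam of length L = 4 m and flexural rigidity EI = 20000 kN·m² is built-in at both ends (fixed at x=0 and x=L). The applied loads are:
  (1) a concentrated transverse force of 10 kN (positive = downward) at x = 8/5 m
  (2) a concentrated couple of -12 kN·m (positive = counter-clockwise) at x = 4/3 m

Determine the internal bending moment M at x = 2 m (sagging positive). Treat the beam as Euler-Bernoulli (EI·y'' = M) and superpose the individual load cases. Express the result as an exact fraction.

M(2) = 36/5 kN·m

Load 1 — point force P=10 kN at a=8/5 m (b=L-a=12/5):
  M_1 = Pa²(a+3b)(L-x)/L³ - Pa²b/L²  [x>a] = 10·(8/5)²·((8/5)+3·(12/5))·(4-2)/4³ - 10·(8/5)²·(12/5)/4² = 16/5 kN·m
Load 2 — applied couple M₀=-12 kN·m at a=4/3 m (b=L-a=8/3):
  M_2 = R_Ax - M_A - M₀  [x>a] with R_A=-4, M_A=0 = (-4)·2 - 0 - (-12) = 4 kN·m
Superposition: M = Σ M_i = 36/5 kN·m ≈ 7.200000 kN·m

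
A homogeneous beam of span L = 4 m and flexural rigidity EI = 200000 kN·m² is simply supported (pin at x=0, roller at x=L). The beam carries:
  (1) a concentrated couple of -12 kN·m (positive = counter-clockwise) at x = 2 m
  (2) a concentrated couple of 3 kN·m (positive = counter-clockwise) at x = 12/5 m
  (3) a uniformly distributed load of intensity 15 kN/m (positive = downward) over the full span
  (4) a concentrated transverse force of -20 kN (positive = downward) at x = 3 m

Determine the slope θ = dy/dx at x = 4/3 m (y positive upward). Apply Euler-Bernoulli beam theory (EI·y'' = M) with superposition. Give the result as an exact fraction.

Load 1 — applied couple M₀=-12 kN·m at a=2 m (b=L-a=2):
  θ_1 = (M₀x²/(2L)+C₁)/EI  [x≤a] with C₁=M₀(3b²-L²)/(6L)=2 = ((-12)·(4/3)²/(2·4)+2)/200000 = -1/300000 rad
Load 2 — applied couple M₀=3 kN·m at a=12/5 m (b=L-a=8/5):
  θ_2 = (M₀x²/(2L)+C₁)/EI  [x≤a] with C₁=M₀(3b²-L²)/(6L)=-26/25 = (3·(4/3)²/(2·4)+(-26/25))/200000 = -7/3750000 rad
Load 3 — uniform load w=15 kN/m over full span:
  θ_3 = -w(L³-6Lx²+4x³)/(24EI) = -15·(4³-6·4·(4/3)²+4·(4/3)³)/(24·200000) = -13/135000 rad
Load 4 — point force P=-20 kN at a=3 m (b=L-a=1):
  θ_4 = -Pb(L²-b²-3x²)/(6LEI)  [x≤a] = -(-20)·1·(4²-1²-3·(4/3)²)/(6·4·200000) = 29/720000 rad
Superposition: θ = Σ θ_i = -16529/270000000 rad ≈ -0.000061 rad

θ(4/3) = -16529/270000000 rad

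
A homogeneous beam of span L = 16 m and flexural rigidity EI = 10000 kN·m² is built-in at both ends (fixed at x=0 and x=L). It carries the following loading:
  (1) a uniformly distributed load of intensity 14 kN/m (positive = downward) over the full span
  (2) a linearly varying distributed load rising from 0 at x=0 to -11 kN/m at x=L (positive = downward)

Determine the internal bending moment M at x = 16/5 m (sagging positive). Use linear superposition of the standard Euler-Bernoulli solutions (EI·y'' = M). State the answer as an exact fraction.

Load 1 — uniform load w=14 kN/m over full span:
  M_1 = wLx/2 - wL²/12 - wx²/2 = 14·16·(16/5)/2 - 14·16²/12 - 14·(16/5)²/2 = -896/75 kN·m
Load 2 — triangular load w₀=-11 kN/m (0→w₀ over full span):
  M_2 = 3w₀Lx/20 - w₀L²/30 - w₀x³/(6L) = 3·(-11)·16·(16/5)/20 - (-11)·16²/30 - (-11)·(16/5)³/(6·16) = 4928/375 kN·m
Superposition: M = Σ M_i = 448/375 kN·m ≈ 1.194667 kN·m

M(16/5) = 448/375 kN·m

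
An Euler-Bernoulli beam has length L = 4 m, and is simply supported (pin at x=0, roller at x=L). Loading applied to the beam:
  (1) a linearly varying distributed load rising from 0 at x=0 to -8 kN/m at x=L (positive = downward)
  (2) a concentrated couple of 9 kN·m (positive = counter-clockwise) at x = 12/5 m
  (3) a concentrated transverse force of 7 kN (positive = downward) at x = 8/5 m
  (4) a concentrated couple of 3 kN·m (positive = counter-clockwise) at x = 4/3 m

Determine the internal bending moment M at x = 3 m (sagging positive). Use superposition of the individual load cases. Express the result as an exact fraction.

M(3) = -36/5 kN·m

Load 1 — triangular load w₀=-8 kN/m (0→w₀ over full span):
  M_1 = w₀Lx/6 - w₀x³/(6L) = (-8)·4·3/6 - (-8)·3³/(6·4) = -7 kN·m
Load 2 — applied couple M₀=9 kN·m at a=12/5 m (b=L-a=8/5):
  M_2 = M₀x/L - M₀  [x>a] = 9·3/4 - 9 = -9/4 kN·m
Load 3 — point force P=7 kN at a=8/5 m (b=L-a=12/5):
  M_3 = Pa(L-x)/L  [x>a] = 7·(8/5)·(4-3)/4 = 14/5 kN·m
Load 4 — applied couple M₀=3 kN·m at a=4/3 m (b=L-a=8/3):
  M_4 = M₀x/L - M₀  [x>a] = 3·3/4 - 3 = -3/4 kN·m
Superposition: M = Σ M_i = -36/5 kN·m ≈ -7.200000 kN·m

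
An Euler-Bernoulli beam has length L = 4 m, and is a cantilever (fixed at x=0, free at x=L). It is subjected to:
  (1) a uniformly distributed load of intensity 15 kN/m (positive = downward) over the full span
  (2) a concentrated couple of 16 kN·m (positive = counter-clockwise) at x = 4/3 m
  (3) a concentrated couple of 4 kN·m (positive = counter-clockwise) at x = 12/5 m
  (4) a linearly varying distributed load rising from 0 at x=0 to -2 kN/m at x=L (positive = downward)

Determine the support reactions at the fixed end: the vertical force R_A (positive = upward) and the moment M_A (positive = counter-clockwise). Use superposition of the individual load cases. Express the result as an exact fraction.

Load 1 — uniform load w=15 kN/m over full span:
  R_A = wL = 15·4 = 60 kN
  M_A = wL²/2 = 15·4²/2 = 120 kN·m
Load 2 — applied couple M₀=16 kN·m at a=4/3 m (b=L-a=8/3):
  R_A = 0 kN
  M_A = -M₀ = -16 kN·m
Load 3 — applied couple M₀=4 kN·m at a=12/5 m (b=L-a=8/5):
  R_A = 0 kN
  M_A = -M₀ = -4 kN·m
Load 4 — triangular load w₀=-2 kN/m (0→w₀ over full span):
  R_A = w₀L/2 = (-2)·4/2 = -4 kN
  M_A = w₀L²/3 = (-2)·4²/3 = -32/3 kN·m
Superposition: R_A = 56 kN, M_A = 268/3 kN·m

R_A = 56 kN, M_A = 268/3 kN·m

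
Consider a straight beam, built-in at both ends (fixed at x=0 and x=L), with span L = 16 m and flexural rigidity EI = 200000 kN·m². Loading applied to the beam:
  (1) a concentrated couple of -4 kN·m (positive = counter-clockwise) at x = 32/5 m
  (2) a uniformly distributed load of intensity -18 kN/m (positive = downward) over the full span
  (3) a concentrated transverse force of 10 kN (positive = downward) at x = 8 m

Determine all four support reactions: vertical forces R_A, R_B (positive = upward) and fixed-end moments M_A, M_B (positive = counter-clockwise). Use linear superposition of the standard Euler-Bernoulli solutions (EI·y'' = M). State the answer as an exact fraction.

R_A = -3484/25 kN, M_A = -9112/25 kN·m, R_B = -3466/25 kN, M_B = 9068/25 kN·m

Load 1 — applied couple M₀=-4 kN·m at a=32/5 m (b=L-a=48/5):
  R_A = 6M₀ab/L³ = 6·(-4)·(32/5)·(48/5)/16³ = -9/25 kN
  M_A = M₀b(2a-b)/L² = (-4)·(48/5)·(2·(32/5)-(48/5))/16² = -12/25 kN·m
  R_B = -6M₀ab/L³ = -6·(-4)·(32/5)·(48/5)/16³ = 9/25 kN
  M_B = M₀a(2b-a)/L² = (-4)·(32/5)·(2·(48/5)-(32/5))/16² = -32/25 kN·m
Load 2 — uniform load w=-18 kN/m over full span:
  R_A = wL/2 = (-18)·16/2 = -144 kN
  M_A = wL²/12 = (-18)·16²/12 = -384 kN·m
  R_B = wL/2 = (-18)·16/2 = -144 kN
  M_B = -wL²/12 = -(-18)·16²/12 = 384 kN·m
Load 3 — point force P=10 kN at a=8 m (b=L-a=8):
  R_A = Pb²(3a+b)/L³ = 10·8²·(3·8+8)/16³ = 5 kN
  M_A = Pab²/L² = 10·8·8²/16² = 20 kN·m
  R_B = Pa²(a+3b)/L³ = 10·8²·(8+3·8)/16³ = 5 kN
  M_B = -Pa²b/L² = -10·8²·8/16² = -20 kN·m
Superposition: R_A = -3484/25 kN, M_A = -9112/25 kN·m, R_B = -3466/25 kN, M_B = 9068/25 kN·m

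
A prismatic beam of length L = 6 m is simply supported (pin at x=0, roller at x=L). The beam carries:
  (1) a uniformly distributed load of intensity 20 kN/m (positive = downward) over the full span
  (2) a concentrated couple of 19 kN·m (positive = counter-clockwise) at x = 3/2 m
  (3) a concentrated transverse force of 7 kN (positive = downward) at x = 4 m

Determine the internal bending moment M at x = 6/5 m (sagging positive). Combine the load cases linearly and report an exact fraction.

Load 1 — uniform load w=20 kN/m over full span:
  M_1 = wx(L-x)/2 = 20·(6/5)·(6-(6/5))/2 = 288/5 kN·m
Load 2 — applied couple M₀=19 kN·m at a=3/2 m (b=L-a=9/2):
  M_2 = M₀x/L  [x≤a] = 19·(6/5)/6 = 19/5 kN·m
Load 3 — point force P=7 kN at a=4 m (b=L-a=2):
  M_3 = Pbx/L  [x≤a] = 7·2·(6/5)/6 = 14/5 kN·m
Superposition: M = Σ M_i = 321/5 kN·m ≈ 64.200000 kN·m

M(6/5) = 321/5 kN·m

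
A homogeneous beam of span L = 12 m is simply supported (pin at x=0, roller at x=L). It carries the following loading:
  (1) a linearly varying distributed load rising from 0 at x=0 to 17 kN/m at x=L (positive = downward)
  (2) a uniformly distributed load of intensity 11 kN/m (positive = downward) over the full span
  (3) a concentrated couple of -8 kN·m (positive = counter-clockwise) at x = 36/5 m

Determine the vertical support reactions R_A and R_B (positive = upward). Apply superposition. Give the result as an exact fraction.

R_A = 298/3 kN, R_B = 404/3 kN

Load 1 — triangular load w₀=17 kN/m (0→w₀ over full span):
  R_A = w₀L/6 = 17·12/6 = 34 kN
  R_B = w₀L/3 = 17·12/3 = 68 kN
Load 2 — uniform load w=11 kN/m over full span:
  R_A = wL/2 = 11·12/2 = 66 kN
  R_B = wL/2 = 11·12/2 = 66 kN
Load 3 — applied couple M₀=-8 kN·m at a=36/5 m (b=L-a=24/5):
  R_A = M₀/L = (-8)/12 = -2/3 kN
  R_B = -M₀/L = -(-8)/12 = 2/3 kN
Superposition: R_A = 298/3 kN, R_B = 404/3 kN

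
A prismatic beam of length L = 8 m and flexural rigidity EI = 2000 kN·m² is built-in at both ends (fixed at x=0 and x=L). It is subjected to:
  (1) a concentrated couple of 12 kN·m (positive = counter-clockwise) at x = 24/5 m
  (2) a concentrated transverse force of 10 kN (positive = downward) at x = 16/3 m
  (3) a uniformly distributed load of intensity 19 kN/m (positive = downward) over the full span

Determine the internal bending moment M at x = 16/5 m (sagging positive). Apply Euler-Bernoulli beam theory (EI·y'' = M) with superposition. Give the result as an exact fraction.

M(16/5) = 168848/3375 kN·m

Load 1 — applied couple M₀=12 kN·m at a=24/5 m (b=L-a=16/5):
  M_1 = R_Ax - M_A  [x≤a] with R_A=54/25, M_A=96/25 = (54/25)·(16/5) - (96/25) = 384/125 kN·m
Load 2 — point force P=10 kN at a=16/3 m (b=L-a=8/3):
  M_2 = Pb²(3a+b)x/L³ - Pab²/L²  [x≤a] = 10·(8/3)²·(3·(16/3)+(8/3))·(16/5)/8³ - 10·(16/3)·(8/3)²/8² = 64/27 kN·m
Load 3 — uniform load w=19 kN/m over full span:
  M_3 = wLx/2 - wL²/12 - wx²/2 = 19·8·(16/5)/2 - 19·8²/12 - 19·(16/5)²/2 = 3344/75 kN·m
Superposition: M = Σ M_i = 168848/3375 kN·m ≈ 50.029037 kN·m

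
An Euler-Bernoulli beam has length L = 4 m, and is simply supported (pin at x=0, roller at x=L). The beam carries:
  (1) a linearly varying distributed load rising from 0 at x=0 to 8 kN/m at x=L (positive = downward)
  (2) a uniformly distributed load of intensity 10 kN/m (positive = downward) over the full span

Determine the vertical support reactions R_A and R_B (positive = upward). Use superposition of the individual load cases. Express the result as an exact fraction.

R_A = 76/3 kN, R_B = 92/3 kN

Load 1 — triangular load w₀=8 kN/m (0→w₀ over full span):
  R_A = w₀L/6 = 8·4/6 = 16/3 kN
  R_B = w₀L/3 = 8·4/3 = 32/3 kN
Load 2 — uniform load w=10 kN/m over full span:
  R_A = wL/2 = 10·4/2 = 20 kN
  R_B = wL/2 = 10·4/2 = 20 kN
Superposition: R_A = 76/3 kN, R_B = 92/3 kN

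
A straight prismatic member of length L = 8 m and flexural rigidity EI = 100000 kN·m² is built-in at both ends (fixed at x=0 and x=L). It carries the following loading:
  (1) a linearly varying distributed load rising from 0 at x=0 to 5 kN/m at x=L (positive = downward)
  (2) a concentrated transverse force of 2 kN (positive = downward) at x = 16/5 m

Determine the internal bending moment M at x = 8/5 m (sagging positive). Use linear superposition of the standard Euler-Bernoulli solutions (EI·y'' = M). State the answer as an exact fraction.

Load 1 — triangular load w₀=5 kN/m (0→w₀ over full span):
  M_1 = 3w₀Lx/20 - w₀L²/30 - w₀x³/(6L) = 3·5·8·(8/5)/20 - 5·8²/30 - 5·(8/5)³/(6·8) = -112/75 kN·m
Load 2 — point force P=2 kN at a=16/5 m (b=L-a=24/5):
  M_2 = Pb²(3a+b)x/L³ - Pab²/L²  [x≤a] = 2·(24/5)²·(3·(16/5)+(24/5))·(8/5)/8³ - 2·(16/5)·(24/5)²/8² = -144/625 kN·m
Superposition: M = Σ M_i = -3232/1875 kN·m ≈ -1.723733 kN·m

M(8/5) = -3232/1875 kN·m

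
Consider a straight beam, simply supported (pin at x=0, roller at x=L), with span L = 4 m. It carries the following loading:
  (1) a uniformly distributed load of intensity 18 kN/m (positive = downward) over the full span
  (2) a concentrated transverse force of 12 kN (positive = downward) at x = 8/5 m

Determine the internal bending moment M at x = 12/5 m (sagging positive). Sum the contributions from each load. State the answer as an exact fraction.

M(12/5) = 1056/25 kN·m

Load 1 — uniform load w=18 kN/m over full span:
  M_1 = wx(L-x)/2 = 18·(12/5)·(4-(12/5))/2 = 864/25 kN·m
Load 2 — point force P=12 kN at a=8/5 m (b=L-a=12/5):
  M_2 = Pa(L-x)/L  [x>a] = 12·(8/5)·(4-(12/5))/4 = 192/25 kN·m
Superposition: M = Σ M_i = 1056/25 kN·m ≈ 42.240000 kN·m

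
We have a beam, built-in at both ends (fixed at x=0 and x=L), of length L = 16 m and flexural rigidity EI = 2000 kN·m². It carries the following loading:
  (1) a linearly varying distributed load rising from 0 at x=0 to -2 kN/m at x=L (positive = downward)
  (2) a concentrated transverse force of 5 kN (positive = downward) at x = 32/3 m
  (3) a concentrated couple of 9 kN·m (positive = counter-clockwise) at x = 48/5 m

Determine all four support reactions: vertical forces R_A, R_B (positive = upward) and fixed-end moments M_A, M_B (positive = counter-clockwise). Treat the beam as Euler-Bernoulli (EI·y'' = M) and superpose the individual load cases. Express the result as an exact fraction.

Load 1 — triangular load w₀=-2 kN/m (0→w₀ over full span):
  R_A = 3w₀L/20 = 3·(-2)·16/20 = -24/5 kN
  M_A = w₀L²/30 = (-2)·16²/30 = -256/15 kN·m
  R_B = 7w₀L/20 = 7·(-2)·16/20 = -56/5 kN
  M_B = -w₀L²/20 = -(-2)·16²/20 = 128/5 kN·m
Load 2 — point force P=5 kN at a=32/3 m (b=L-a=16/3):
  R_A = Pb²(3a+b)/L³ = 5·(16/3)²·(3·(32/3)+(16/3))/16³ = 35/27 kN
  M_A = Pab²/L² = 5·(32/3)·(16/3)²/16² = 160/27 kN·m
  R_B = Pa²(a+3b)/L³ = 5·(32/3)²·((32/3)+3·(16/3))/16³ = 100/27 kN
  M_B = -Pa²b/L² = -5·(32/3)²·(16/3)/16² = -320/27 kN·m
Load 3 — applied couple M₀=9 kN·m at a=48/5 m (b=L-a=32/5):
  R_A = 6M₀ab/L³ = 6·9·(48/5)·(32/5)/16³ = 81/100 kN
  M_A = M₀b(2a-b)/L² = 9·(32/5)·(2·(48/5)-(32/5))/16² = 72/25 kN·m
  R_B = -6M₀ab/L³ = -6·9·(48/5)·(32/5)/16³ = -81/100 kN
  M_B = M₀a(2b-a)/L² = 9·(48/5)·(2·(32/5)-(48/5))/16² = 27/25 kN·m
Superposition: R_A = -7273/2700 kN, M_A = -5576/675 kN·m, R_B = -22427/2700 kN, M_B = 10009/675 kN·m

R_A = -7273/2700 kN, M_A = -5576/675 kN·m, R_B = -22427/2700 kN, M_B = 10009/675 kN·m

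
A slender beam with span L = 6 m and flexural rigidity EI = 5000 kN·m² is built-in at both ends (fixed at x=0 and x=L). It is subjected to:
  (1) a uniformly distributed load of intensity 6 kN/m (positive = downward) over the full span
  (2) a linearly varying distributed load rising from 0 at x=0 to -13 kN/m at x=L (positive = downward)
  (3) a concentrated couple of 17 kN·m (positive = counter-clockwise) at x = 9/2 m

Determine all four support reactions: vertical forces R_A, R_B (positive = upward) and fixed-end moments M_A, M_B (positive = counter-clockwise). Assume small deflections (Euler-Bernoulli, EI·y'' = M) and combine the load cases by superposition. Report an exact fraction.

Load 1 — uniform load w=6 kN/m over full span:
  R_A = wL/2 = 6·6/2 = 18 kN
  M_A = wL²/12 = 6·6²/12 = 18 kN·m
  R_B = wL/2 = 6·6/2 = 18 kN
  M_B = -wL²/12 = -6·6²/12 = -18 kN·m
Load 2 — triangular load w₀=-13 kN/m (0→w₀ over full span):
  R_A = 3w₀L/20 = 3·(-13)·6/20 = -117/10 kN
  M_A = w₀L²/30 = (-13)·6²/30 = -78/5 kN·m
  R_B = 7w₀L/20 = 7·(-13)·6/20 = -273/10 kN
  M_B = -w₀L²/20 = -(-13)·6²/20 = 117/5 kN·m
Load 3 — applied couple M₀=17 kN·m at a=9/2 m (b=L-a=3/2):
  R_A = 6M₀ab/L³ = 6·17·(9/2)·(3/2)/6³ = 51/16 kN
  M_A = M₀b(2a-b)/L² = 17·(3/2)·(2·(9/2)-(3/2))/6² = 85/16 kN·m
  R_B = -6M₀ab/L³ = -6·17·(9/2)·(3/2)/6³ = -51/16 kN
  M_B = M₀a(2b-a)/L² = 17·(9/2)·(2·(3/2)-(9/2))/6² = -51/16 kN·m
Superposition: R_A = 759/80 kN, M_A = 617/80 kN·m, R_B = -999/80 kN, M_B = 177/80 kN·m

R_A = 759/80 kN, M_A = 617/80 kN·m, R_B = -999/80 kN, M_B = 177/80 kN·m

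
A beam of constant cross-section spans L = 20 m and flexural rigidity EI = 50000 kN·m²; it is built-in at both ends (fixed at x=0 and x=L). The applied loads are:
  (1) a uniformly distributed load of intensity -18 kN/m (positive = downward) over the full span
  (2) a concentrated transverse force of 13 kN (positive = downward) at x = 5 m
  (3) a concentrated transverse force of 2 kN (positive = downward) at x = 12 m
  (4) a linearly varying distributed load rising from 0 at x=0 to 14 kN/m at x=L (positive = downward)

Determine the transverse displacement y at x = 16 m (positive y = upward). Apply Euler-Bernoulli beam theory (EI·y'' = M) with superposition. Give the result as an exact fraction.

Load 1 — uniform load w=-18 kN/m over full span:
  y_1 = -wx²(L-x)²/(24EI) = -(-18)·16²·(20-16)²/(24·50000) = 192/3125 m
Load 2 — point force P=13 kN at a=5 m (b=L-a=15):
  y_2 = -Pa²(L-x)²(3bL-(3b+a)(L-x))/(6L³EI)  [x>a] = -13·5²·(20-16)²·(3·15·20-(3·15+5)·(20-16))/(6·20³·50000) = -91/60000 m
Load 3 — point force P=2 kN at a=12 m (b=L-a=8):
  y_3 = -Pa²(L-x)²(3bL-(3b+a)(L-x))/(6L³EI)  [x>a] = -2·12²·(20-16)²·(3·8·20-(3·8+12)·(20-16))/(6·20³·50000) = -252/390625 m
Load 4 — triangular load w₀=14 kN/m (0→w₀ over full span):
  y_4 = -w₀x²(L-x)²(x+2L)/(120LEI) = -14·16²·(20-16)²·(16+2·20)/(120·20·50000) = -6272/234375 m
Superposition: y = Σ y_i = 406471/12500000 m ≈ 0.032518 m

y(16) = 406471/12500000 m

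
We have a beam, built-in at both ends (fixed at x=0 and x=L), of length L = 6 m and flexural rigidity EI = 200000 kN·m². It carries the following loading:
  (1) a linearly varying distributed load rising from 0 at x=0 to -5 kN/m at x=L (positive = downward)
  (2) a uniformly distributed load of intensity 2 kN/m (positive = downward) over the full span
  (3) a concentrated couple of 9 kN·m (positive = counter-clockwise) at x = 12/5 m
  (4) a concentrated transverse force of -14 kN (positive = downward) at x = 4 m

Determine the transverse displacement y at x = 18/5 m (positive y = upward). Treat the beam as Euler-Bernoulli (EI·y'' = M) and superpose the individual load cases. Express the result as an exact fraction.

y(18/5) = 27/312500 m

Load 1 — triangular load w₀=-5 kN/m (0→w₀ over full span):
  y_1 = -w₀x²(L-x)²(x+2L)/(120LEI) = -(-5)·(18/5)²·(6-(18/5))²·((18/5)+2·6)/(120·6·200000) = 3159/78125000 m
Load 2 — uniform load w=2 kN/m over full span:
  y_2 = -wx²(L-x)²/(24EI) = -2·(18/5)²·(6-(18/5))²/(24·200000) = -243/7812500 m
Load 3 — applied couple M₀=9 kN·m at a=12/5 m (b=L-a=18/5):
  y_3 = (R_Ax³/6 - M_Ax²/2 - M₀(x-a)²/2)/EI  [x>a] with R_A=54/25, M_A=27/25 = ((54/25)·(18/5)³/6 - (27/25)·(18/5)²/2 - 9·((18/5)-(12/5))²/2)/200000 = 162/9765625 m
Load 4 — point force P=-14 kN at a=4 m (b=L-a=2):
  y_4 = -Pb²x²(3aL-(3a+b)x)/(6L³EI)  [x≤a] = -(-14)·2²·(18/5)²·(3·4·6-(3·4+2)·(18/5))/(6·6³·200000) = 189/3125000 m
Superposition: y = Σ y_i = 27/312500 m ≈ 0.000086 m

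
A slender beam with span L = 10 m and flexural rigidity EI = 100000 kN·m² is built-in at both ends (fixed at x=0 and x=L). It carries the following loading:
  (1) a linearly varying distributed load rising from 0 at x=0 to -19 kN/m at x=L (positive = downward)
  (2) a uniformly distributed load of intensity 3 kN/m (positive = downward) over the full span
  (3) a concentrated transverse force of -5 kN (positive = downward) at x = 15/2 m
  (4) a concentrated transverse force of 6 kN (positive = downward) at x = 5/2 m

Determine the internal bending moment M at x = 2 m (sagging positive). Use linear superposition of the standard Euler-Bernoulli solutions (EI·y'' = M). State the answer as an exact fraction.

Load 1 — triangular load w₀=-19 kN/m (0→w₀ over full span):
  M_1 = 3w₀Lx/20 - w₀L²/30 - w₀x³/(6L) = 3·(-19)·10·2/20 - (-19)·10²/30 - (-19)·2³/(6·10) = 133/15 kN·m
Load 2 — uniform load w=3 kN/m over full span:
  M_2 = wLx/2 - wL²/12 - wx²/2 = 3·10·2/2 - 3·10²/12 - 3·2²/2 = -1 kN·m
Load 3 — point force P=-5 kN at a=15/2 m (b=L-a=5/2):
  M_3 = Pb²(3a+b)x/L³ - Pab²/L²  [x≤a] = (-5)·(5/2)²·(3·(15/2)+(5/2))·2/10³ - (-5)·(15/2)·(5/2)²/10² = 25/32 kN·m
Load 4 — point force P=6 kN at a=5/2 m (b=L-a=15/2):
  M_4 = Pb²(3a+b)x/L³ - Pab²/L²  [x≤a] = 6·(15/2)²·(3·(5/2)+(15/2))·2/10³ - 6·(5/2)·(15/2)²/10² = 27/16 kN·m
Superposition: M = Σ M_i = 4961/480 kN·m ≈ 10.335417 kN·m

M(2) = 4961/480 kN·m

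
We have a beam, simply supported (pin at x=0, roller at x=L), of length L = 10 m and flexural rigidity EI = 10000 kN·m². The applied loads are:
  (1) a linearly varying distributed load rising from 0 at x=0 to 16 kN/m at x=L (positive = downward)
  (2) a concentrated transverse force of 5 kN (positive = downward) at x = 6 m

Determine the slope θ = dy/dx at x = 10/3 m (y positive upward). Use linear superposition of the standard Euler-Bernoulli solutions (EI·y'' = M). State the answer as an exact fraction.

θ(10/3) = -5713/303750 rad

Load 1 — triangular load w₀=16 kN/m (0→w₀ over full span):
  θ_1 = -w₀(7L⁴-30L²x²+15x⁴)/(360LEI) = -16·(7·10⁴-30·10²·(10/3)²+15·(10/3)⁴)/(360·10·10000) = -104/6075 rad
Load 2 — point force P=5 kN at a=6 m (b=L-a=4):
  θ_2 = -Pb(L²-b²-3x²)/(6LEI)  [x≤a] = -5·4·(10²-4²-3·(10/3)²)/(6·10·10000) = -19/11250 rad
Superposition: θ = Σ θ_i = -5713/303750 rad ≈ -0.018808 rad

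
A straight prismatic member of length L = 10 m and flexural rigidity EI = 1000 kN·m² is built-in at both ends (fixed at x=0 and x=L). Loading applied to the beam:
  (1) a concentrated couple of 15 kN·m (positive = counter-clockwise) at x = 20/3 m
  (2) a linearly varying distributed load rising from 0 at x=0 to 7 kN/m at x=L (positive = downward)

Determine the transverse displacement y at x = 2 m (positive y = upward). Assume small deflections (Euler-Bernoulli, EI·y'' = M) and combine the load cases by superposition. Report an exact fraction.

Load 1 — applied couple M₀=15 kN·m at a=20/3 m (b=L-a=10/3):
  y_1 = (R_Ax³/6 - M_Ax²/2)/EI  [x≤a] with R_A=2, M_A=5 = (2·2³/6 - 5·2²/2)/1000 = -11/1500 m
Load 2 — triangular load w₀=7 kN/m (0→w₀ over full span):
  y_2 = -w₀x²(L-x)²(x+2L)/(120LEI) = -7·2²·(10-2)²·(2+2·10)/(120·10·1000) = -308/9375 m
Superposition: y = Σ y_i = -1507/37500 m ≈ -0.040187 m

y(2) = -1507/37500 m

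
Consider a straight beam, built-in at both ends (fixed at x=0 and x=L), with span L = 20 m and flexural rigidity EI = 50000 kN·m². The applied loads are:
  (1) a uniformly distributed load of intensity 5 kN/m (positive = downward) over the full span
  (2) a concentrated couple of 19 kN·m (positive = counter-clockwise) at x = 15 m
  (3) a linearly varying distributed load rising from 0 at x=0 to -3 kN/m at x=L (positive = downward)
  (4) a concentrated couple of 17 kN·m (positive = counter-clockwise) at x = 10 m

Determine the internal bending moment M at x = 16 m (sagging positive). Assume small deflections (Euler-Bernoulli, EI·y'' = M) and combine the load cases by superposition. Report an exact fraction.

Load 1 — uniform load w=5 kN/m over full span:
  M_1 = wLx/2 - wL²/12 - wx²/2 = 5·20·16/2 - 5·20²/12 - 5·16²/2 = -20/3 kN·m
Load 2 — applied couple M₀=19 kN·m at a=15 m (b=L-a=5):
  M_2 = R_Ax - M_A - M₀  [x>a] with R_A=171/160, M_A=95/16 = (171/160)·16 - (95/16) - 19 = -627/80 kN·m
Load 3 — triangular load w₀=-3 kN/m (0→w₀ over full span):
  M_3 = 3w₀Lx/20 - w₀L²/30 - w₀x³/(6L) = 3·(-3)·20·16/20 - (-3)·20²/30 - (-3)·16³/(6·20) = -8/5 kN·m
Load 4 — applied couple M₀=17 kN·m at a=10 m (b=L-a=10):
  M_4 = R_Ax - M_A - M₀  [x>a] with R_A=51/40, M_A=17/4 = (51/40)·16 - (17/4) - 17 = -17/20 kN·m
Superposition: M = Σ M_i = -4069/240 kN·m ≈ -16.954167 kN·m

M(16) = -4069/240 kN·m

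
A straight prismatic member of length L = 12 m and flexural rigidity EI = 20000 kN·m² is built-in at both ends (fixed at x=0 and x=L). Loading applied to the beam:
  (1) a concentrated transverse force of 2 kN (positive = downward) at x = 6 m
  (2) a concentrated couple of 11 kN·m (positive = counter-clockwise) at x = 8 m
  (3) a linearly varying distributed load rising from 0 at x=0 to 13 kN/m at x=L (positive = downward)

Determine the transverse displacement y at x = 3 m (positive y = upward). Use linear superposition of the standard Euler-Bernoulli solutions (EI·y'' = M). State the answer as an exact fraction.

Load 1 — point force P=2 kN at a=6 m (b=L-a=6):
  y_1 = -Pb²x²(3aL-(3a+b)x)/(6L³EI)  [x≤a] = -2·6²·3²·(3·6·12-(3·6+6)·3)/(6·12³·20000) = -9/20000 m
Load 2 — applied couple M₀=11 kN·m at a=8 m (b=L-a=4):
  y_2 = (R_Ax³/6 - M_Ax²/2)/EI  [x≤a] with R_A=11/9, M_A=11/3 = ((11/9)·3³/6 - (11/3)·3²/2)/20000 = -11/20000 m
Load 3 — triangular load w₀=13 kN/m (0→w₀ over full span):
  y_3 = -w₀x²(L-x)²(x+2L)/(120LEI) = -13·3²·(12-3)²·(3+2·12)/(120·12·20000) = -28431/3200000 m
Superposition: y = Σ y_i = -31631/3200000 m ≈ -0.009885 m

y(3) = -31631/3200000 m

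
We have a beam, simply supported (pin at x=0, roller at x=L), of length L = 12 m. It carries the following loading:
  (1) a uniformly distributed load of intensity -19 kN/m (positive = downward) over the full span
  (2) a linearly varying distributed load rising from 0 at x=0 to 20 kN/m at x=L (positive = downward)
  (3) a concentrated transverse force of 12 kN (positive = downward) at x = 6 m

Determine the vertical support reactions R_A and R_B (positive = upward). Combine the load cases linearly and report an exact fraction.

Load 1 — uniform load w=-19 kN/m over full span:
  R_A = wL/2 = (-19)·12/2 = -114 kN
  R_B = wL/2 = (-19)·12/2 = -114 kN
Load 2 — triangular load w₀=20 kN/m (0→w₀ over full span):
  R_A = w₀L/6 = 20·12/6 = 40 kN
  R_B = w₀L/3 = 20·12/3 = 80 kN
Load 3 — point force P=12 kN at a=6 m (b=L-a=6):
  R_A = Pb/L = 12·6/12 = 6 kN
  R_B = Pa/L = 12·6/12 = 6 kN
Superposition: R_A = -68 kN, R_B = -28 kN

R_A = -68 kN, R_B = -28 kN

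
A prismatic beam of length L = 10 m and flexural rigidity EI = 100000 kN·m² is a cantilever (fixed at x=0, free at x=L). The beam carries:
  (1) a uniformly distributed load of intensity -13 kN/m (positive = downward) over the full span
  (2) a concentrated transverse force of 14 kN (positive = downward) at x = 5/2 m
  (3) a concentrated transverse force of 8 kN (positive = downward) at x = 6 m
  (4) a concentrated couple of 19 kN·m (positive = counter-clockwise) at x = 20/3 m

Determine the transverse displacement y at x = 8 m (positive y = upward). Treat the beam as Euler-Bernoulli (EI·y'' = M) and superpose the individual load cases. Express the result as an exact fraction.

Load 1 — uniform load w=-13 kN/m over full span:
  y_1 = -wx²(x²-4Lx+6L²)/(24EI) = -(-13)·8²·(8²-4·10·8+6·10²)/(24·100000) = 1118/9375 m
Load 2 — point force P=14 kN at a=5/2 m (b=L-a=15/2):
  y_2 = -Pa²(3x-a)/(6EI)  [x>a] = -14·(5/2)²·(3·8-(5/2))/(6·100000) = -301/96000 m
Load 3 — point force P=8 kN at a=6 m (b=L-a=4):
  y_3 = -Pa²(3x-a)/(6EI)  [x>a] = -8·6²·(3·8-6)/(6·100000) = -27/3125 m
Load 4 — applied couple M₀=19 kN·m at a=20/3 m (b=L-a=10/3):
  y_4 = M₀a(2x-a)/(2EI)  [x>a] = 19·(20/3)·(2·8-(20/3))/(2·100000) = 133/22500 m
Superposition: y = Σ y_i = 816401/7200000 m ≈ 0.113389 m

y(8) = 816401/7200000 m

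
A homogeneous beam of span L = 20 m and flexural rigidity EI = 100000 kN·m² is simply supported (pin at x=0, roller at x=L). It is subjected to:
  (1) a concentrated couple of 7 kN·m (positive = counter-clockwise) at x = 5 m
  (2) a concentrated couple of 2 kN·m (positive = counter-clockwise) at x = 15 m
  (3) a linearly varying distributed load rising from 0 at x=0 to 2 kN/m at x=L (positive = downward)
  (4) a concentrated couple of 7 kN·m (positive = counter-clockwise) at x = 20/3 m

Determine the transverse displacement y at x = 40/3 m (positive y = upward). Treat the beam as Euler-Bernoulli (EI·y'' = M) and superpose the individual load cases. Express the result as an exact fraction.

Load 1 — applied couple M₀=7 kN·m at a=5 m (b=L-a=15):
  y_1 = (M₀x³/(6L)-M₀(x-a)²/2+C₁x)/EI  [x>a] with C₁=M₀(3b²-L²)/(6L)=385/24 = (7·(40/3)³/(6·20)-7·((40/3)-5)²/2+(385/24)·(40/3))/100000 = 707/648000 m
Load 2 — applied couple M₀=2 kN·m at a=15 m (b=L-a=5):
  y_2 = (M₀x³/(6L)+C₁x)/EI  [x≤a] with C₁=M₀(3b²-L²)/(6L)=-65/12 = (2·(40/3)³/(6·20)+(-65/12)·(40/3))/100000 = -53/162000 m
Load 3 — triangular load w₀=2 kN/m (0→w₀ over full span):
  y_3 = -w₀x(7L⁴-10L²x²+3x⁴)/(360LEI) = -2·(40/3)·(7·20⁴-10·20²·(40/3)²+3·(40/3)⁴)/(360·20·100000) = -68/3645 m
Load 4 — applied couple M₀=7 kN·m at a=20/3 m (b=L-a=40/3):
  y_4 = (M₀x³/(6L)-M₀(x-a)²/2+C₁x)/EI  [x>a] with C₁=M₀(3b²-L²)/(6L)=70/9 = (7·(40/3)³/(6·20)-7·((40/3)-(20/3))²/2+(70/9)·(40/3))/100000 = 7/8100 m
Superposition: y = Σ y_i = -19861/1166400 m ≈ -0.017028 m

y(40/3) = -19861/1166400 m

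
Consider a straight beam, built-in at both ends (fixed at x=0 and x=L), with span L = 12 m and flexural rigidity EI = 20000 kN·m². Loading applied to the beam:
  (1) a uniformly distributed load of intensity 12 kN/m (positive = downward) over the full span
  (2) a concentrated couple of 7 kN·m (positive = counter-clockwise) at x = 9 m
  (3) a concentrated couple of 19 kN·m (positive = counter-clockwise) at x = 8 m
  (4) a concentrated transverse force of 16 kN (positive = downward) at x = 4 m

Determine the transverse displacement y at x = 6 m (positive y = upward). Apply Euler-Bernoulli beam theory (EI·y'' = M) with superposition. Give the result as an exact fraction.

Load 1 — uniform load w=12 kN/m over full span:
  y_1 = -wx²(L-x)²/(24EI) = -12·6²·(12-6)²/(24·20000) = -81/2500 m
Load 2 — applied couple M₀=7 kN·m at a=9 m (b=L-a=3):
  y_2 = (R_Ax³/6 - M_Ax²/2)/EI  [x≤a] with R_A=21/32, M_A=35/16 = ((21/32)·6³/6 - (35/16)·6²/2)/20000 = -63/80000 m
Load 3 — applied couple M₀=19 kN·m at a=8 m (b=L-a=4):
  y_3 = (R_Ax³/6 - M_Ax²/2)/EI  [x≤a] with R_A=19/9, M_A=19/3 = ((19/9)·6³/6 - (19/3)·6²/2)/20000 = -19/10000 m
Load 4 — point force P=16 kN at a=4 m (b=L-a=8):
  y_4 = -Pa²(L-x)²(3bL-(3b+a)(L-x))/(6L³EI)  [x>a] = -16·4²·(12-6)²·(3·8·12-(3·8+4)·(12-6))/(6·12³·20000) = -2/375 m
Superposition: y = Σ y_i = -9701/240000 m ≈ -0.040421 m

y(6) = -9701/240000 m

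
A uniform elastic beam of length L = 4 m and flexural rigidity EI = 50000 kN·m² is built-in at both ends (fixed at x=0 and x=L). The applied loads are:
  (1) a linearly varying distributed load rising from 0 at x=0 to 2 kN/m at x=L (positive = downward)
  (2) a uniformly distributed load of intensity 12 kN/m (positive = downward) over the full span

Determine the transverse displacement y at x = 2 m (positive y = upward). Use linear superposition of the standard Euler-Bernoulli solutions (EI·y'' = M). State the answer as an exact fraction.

y(2) = -13/75000 m

Load 1 — triangular load w₀=2 kN/m (0→w₀ over full span):
  y_1 = -w₀x²(L-x)²(x+2L)/(120LEI) = -2·2²·(4-2)²·(2+2·4)/(120·4·50000) = -1/75000 m
Load 2 — uniform load w=12 kN/m over full span:
  y_2 = -wx²(L-x)²/(24EI) = -12·2²·(4-2)²/(24·50000) = -1/6250 m
Superposition: y = Σ y_i = -13/75000 m ≈ -0.000173 m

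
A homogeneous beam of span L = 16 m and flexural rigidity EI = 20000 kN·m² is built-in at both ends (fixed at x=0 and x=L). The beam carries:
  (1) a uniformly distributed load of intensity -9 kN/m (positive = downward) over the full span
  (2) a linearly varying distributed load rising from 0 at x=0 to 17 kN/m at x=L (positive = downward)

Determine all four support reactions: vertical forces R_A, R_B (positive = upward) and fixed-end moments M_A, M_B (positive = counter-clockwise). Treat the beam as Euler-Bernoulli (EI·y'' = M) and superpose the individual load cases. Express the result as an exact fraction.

R_A = -156/5 kN, M_A = -704/15 kN·m, R_B = 116/5 kN, M_B = -128/5 kN·m

Load 1 — uniform load w=-9 kN/m over full span:
  R_A = wL/2 = (-9)·16/2 = -72 kN
  M_A = wL²/12 = (-9)·16²/12 = -192 kN·m
  R_B = wL/2 = (-9)·16/2 = -72 kN
  M_B = -wL²/12 = -(-9)·16²/12 = 192 kN·m
Load 2 — triangular load w₀=17 kN/m (0→w₀ over full span):
  R_A = 3w₀L/20 = 3·17·16/20 = 204/5 kN
  M_A = w₀L²/30 = 17·16²/30 = 2176/15 kN·m
  R_B = 7w₀L/20 = 7·17·16/20 = 476/5 kN
  M_B = -w₀L²/20 = -17·16²/20 = -1088/5 kN·m
Superposition: R_A = -156/5 kN, M_A = -704/15 kN·m, R_B = 116/5 kN, M_B = -128/5 kN·m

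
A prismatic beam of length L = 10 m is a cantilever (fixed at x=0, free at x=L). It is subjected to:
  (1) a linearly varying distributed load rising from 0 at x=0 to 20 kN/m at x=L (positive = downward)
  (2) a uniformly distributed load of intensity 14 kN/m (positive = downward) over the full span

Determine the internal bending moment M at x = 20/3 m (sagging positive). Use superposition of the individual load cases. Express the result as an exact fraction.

Load 1 — triangular load w₀=20 kN/m (0→w₀ over full span):
  M_1 = w₀Lx/2 - w₀L²/3 - w₀x³/(6L) = 20·10·(20/3)/2 - 20·10²/3 - 20·(20/3)³/(6·10) = -8000/81 kN·m
Load 2 — uniform load w=14 kN/m over full span:
  M_2 = -w(L-x)²/2 = -14·(10-(20/3))²/2 = -700/9 kN·m
Superposition: M = Σ M_i = -14300/81 kN·m ≈ -176.543210 kN·m

M(20/3) = -14300/81 kN·m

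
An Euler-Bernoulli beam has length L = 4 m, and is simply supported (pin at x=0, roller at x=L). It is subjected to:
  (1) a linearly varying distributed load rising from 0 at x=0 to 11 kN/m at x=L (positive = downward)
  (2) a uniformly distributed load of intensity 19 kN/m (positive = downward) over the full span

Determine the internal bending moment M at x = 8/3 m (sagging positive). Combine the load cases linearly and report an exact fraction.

M(8/3) = 3616/81 kN·m

Load 1 — triangular load w₀=11 kN/m (0→w₀ over full span):
  M_1 = w₀Lx/6 - w₀x³/(6L) = 11·4·(8/3)/6 - 11·(8/3)³/(6·4) = 880/81 kN·m
Load 2 — uniform load w=19 kN/m over full span:
  M_2 = wx(L-x)/2 = 19·(8/3)·(4-(8/3))/2 = 304/9 kN·m
Superposition: M = Σ M_i = 3616/81 kN·m ≈ 44.641975 kN·m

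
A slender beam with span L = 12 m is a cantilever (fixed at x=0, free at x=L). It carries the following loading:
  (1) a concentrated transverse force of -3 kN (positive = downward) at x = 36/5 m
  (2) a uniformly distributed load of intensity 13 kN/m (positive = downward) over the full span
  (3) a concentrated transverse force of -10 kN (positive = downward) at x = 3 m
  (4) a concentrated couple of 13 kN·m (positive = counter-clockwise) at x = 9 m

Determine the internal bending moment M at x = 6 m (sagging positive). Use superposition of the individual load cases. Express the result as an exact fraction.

M(6) = -1087/5 kN·m

Load 1 — point force P=-3 kN at a=36/5 m (b=L-a=24/5):
  M_1 = -P(a-x)  [x≤a] = -(-3)·((36/5)-6) = 18/5 kN·m
Load 2 — uniform load w=13 kN/m over full span:
  M_2 = -w(L-x)²/2 = -13·(12-6)²/2 = -234 kN·m
Load 3 — point force P=-10 kN at a=3 m (b=L-a=9):
  M_3 = 0  [x>a] = 0 kN·m
Load 4 — applied couple M₀=13 kN·m at a=9 m (b=L-a=3):
  M_4 = M₀  [x≤a] = 13 = 13 kN·m
Superposition: M = Σ M_i = -1087/5 kN·m ≈ -217.400000 kN·m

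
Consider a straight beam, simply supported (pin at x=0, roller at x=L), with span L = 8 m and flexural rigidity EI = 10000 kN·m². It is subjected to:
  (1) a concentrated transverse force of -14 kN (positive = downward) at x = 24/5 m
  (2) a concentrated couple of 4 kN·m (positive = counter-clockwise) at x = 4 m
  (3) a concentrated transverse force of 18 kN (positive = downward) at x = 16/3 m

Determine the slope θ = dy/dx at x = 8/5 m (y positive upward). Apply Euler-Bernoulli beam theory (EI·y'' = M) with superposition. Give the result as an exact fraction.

Load 1 — point force P=-14 kN at a=24/5 m (b=L-a=16/5):
  θ_1 = -Pb(L²-b²-3x²)/(6LEI)  [x≤a] = -(-14)·(16/5)·(8²-(16/5)²-3·(8/5)²)/(6·8·10000) = 336/78125 rad
Load 2 — applied couple M₀=4 kN·m at a=4 m (b=L-a=4):
  θ_2 = (M₀x²/(2L)+C₁)/EI  [x≤a] with C₁=M₀(3b²-L²)/(6L)=-4/3 = (4·(8/5)²/(2·8)+(-4/3))/10000 = -13/187500 rad
Load 3 — point force P=18 kN at a=16/3 m (b=L-a=8/3):
  θ_3 = -Pb(L²-b²-3x²)/(6LEI)  [x≤a] = -18·(8/3)·(8²-(8/3)²-3·(8/5)²)/(6·8·10000) = -692/140625 rad
Superposition: θ = Σ θ_i = -1939/2812500 rad ≈ -0.000689 rad

θ(8/5) = -1939/2812500 rad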